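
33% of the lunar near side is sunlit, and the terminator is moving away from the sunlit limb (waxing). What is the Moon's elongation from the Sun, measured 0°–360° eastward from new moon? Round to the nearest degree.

Invert f = (1 − cos θ)/2 to get cos θ = 1 − 2(0.33) = 0.340, hence θ₀ = arccos 0.340 = 70.1°.
Before full moon the principal value applies: θ = 70.1°.

70°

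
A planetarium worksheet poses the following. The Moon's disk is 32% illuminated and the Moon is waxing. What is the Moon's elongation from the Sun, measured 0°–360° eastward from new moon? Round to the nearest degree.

69°

From f = (1 − cos θ)/2: cos θ = 1 − 2×0.32 = 0.360; arccos → 68.9°.
Waxing ⇒ before full, so θ = 68.9°.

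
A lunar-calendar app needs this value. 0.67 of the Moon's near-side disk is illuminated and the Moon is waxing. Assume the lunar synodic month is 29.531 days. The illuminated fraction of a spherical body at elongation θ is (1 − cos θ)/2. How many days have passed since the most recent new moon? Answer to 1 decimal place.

9.0 days

Invert f = (1 − cos θ)/2 to get cos θ = 1 − 2(0.67) = -0.340, hence θ₀ = arccos -0.340 = 109.9°.
Before full moon the principal value applies: θ = 109.9°.
Age = 29.531 × 109.9°/360° ≈ 9.01 days.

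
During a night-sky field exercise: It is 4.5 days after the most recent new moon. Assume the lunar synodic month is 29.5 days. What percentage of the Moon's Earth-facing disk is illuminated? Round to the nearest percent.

21%

Phase angle: θ = 360°·(4.5 d)/(29.5 d) = 54.9°.
With cos θ = 0.575, the lit fraction is (1 − 0.575)/2 ≈ 0.213, so 21%.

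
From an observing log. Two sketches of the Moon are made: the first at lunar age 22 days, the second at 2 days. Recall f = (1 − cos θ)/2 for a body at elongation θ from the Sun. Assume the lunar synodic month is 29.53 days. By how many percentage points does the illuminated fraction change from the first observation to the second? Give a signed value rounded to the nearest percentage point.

θ₁ = 360° × 22/29.53 = 268.2°, f₁ = (1 − cos θ₁)/2 = 0.516.
θ₂ = 360° × 2/29.53 = 24.4°, f₂ = (1 − cos θ₂)/2 = 0.045.
Change = f₂ − f₁ = -0.471 → -47 percentage points.

-47 pp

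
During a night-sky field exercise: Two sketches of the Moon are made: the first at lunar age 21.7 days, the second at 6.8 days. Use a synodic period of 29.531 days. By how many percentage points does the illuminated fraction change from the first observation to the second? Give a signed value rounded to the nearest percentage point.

-11 percentage points

θ₁ = 360° × 21.7/29.531 = 264.5°, f₁ = (1 − cos θ₁)/2 = 0.548.
θ₂ = 360° × 6.8/29.531 = 82.9°, f₂ = (1 − cos θ₂)/2 = 0.438.
Change = f₂ − f₁ = -0.109 → -11 percentage points.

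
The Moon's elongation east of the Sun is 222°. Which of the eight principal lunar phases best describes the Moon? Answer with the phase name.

222° lies in the waning gibbous sector of the 8-phase cycle.

waning gibbous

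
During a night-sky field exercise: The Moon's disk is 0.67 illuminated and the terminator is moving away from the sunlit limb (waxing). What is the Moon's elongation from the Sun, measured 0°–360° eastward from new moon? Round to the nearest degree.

110°

Invert f = (1 − cos θ)/2 to get cos θ = 1 − 2(0.67) = -0.340, hence θ₀ = arccos -0.340 = 109.9°.
Waxing ⇒ before full, so θ = 109.9°.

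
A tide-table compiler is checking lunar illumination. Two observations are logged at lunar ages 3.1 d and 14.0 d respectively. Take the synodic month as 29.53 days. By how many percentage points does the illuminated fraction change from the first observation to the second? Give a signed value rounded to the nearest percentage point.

θ₁ = 360° × 3.1/29.53 = 37.8°, f₁ = (1 − cos θ₁)/2 = 0.105.
θ₂ = 360° × 14.0/29.53 = 170.7°, f₂ = (1 − cos θ₂)/2 = 0.993.
Change = f₂ − f₁ = +0.889 → +89 percentage points.

+89 percentage points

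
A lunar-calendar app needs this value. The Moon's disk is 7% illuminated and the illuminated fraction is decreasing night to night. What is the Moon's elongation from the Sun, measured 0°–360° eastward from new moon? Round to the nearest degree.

329°

From f = (1 − cos θ)/2: cos θ = 1 − 2×0.07 = 0.860; arccos → 30.7°.
Waning ⇒ past full, so θ = 360° − 30.7° = 329.3°.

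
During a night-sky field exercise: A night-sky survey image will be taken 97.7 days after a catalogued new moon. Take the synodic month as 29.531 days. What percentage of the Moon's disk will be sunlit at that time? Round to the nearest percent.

97.7/29.531 = 3.308 lunations, so 3 complete cycles and 9.11 d into the next.
The Moon has covered 9.11/29.531 of its cycle, so θ ≈ 360° × 9.11/29.531 = 111.0°.
With cos θ = (-0.359), the lit fraction is (1 − (-0.359))/2 ≈ 0.679, so 68%.

68%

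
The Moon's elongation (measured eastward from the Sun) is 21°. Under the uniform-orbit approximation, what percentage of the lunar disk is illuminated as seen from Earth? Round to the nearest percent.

3%

cos 21° = 0.934, so f = (1 − 0.934)/2 = 0.033, i.e. 3%.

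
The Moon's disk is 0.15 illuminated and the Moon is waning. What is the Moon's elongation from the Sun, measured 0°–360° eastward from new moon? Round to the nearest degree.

Invert f = (1 − cos θ)/2 to get cos θ = 1 − 2(0.15) = 0.700, hence θ₀ = arccos 0.700 = 45.6°.
Since the Moon is past full (waning), take the reflex angle: θ = 360° − 45.6° = 314.4°.

314°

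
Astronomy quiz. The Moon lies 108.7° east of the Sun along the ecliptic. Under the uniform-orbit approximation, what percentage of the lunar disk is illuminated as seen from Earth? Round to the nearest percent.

f = (1 − cos 108.7°)/2 = (1 − (-0.321))/2 ≈ 0.660, i.e. 66%.

66%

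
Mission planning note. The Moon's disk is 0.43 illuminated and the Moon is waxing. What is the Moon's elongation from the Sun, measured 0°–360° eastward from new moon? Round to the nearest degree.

Invert f = (1 − cos θ)/2 to get cos θ = 1 − 2(0.43) = 0.140, hence θ₀ = arccos 0.140 = 82.0°.
Before full moon the principal value applies: θ = 82.0°.

82°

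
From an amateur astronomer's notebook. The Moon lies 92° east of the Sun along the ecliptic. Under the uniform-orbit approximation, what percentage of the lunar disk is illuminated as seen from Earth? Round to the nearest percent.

52%

f = (1 − cos 92°)/2 = (1 − (-0.035))/2 ≈ 0.517, i.e. 52%.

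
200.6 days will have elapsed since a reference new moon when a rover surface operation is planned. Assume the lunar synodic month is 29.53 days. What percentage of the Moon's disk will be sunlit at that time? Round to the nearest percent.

37%

Reduce mod P: 200.6 − 6×29.53 = 23.42 d into the current lunation.
Phase angle: θ = 360°·(23.42 d)/(29.53 d) = 285.5°.
Illuminated fraction = (1 − cos 285.5°)/2 = (1 − 0.267)/2 ≈ 0.366, so 37%.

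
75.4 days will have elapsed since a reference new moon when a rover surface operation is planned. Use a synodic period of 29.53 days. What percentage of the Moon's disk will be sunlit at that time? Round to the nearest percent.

97%

75.4/29.53 = 2.553 lunations, so 2 complete cycles and 16.34 d into the next.
The Moon has covered 16.34/29.53 of its cycle, so θ ≈ 360° × 16.34/29.53 = 199.2°.
cos 199.2° = (-0.944), so f = (1 − (-0.944))/2 = 0.972, so 97%.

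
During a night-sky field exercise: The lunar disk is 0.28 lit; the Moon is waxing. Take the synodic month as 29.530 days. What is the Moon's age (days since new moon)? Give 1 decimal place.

5.2 days

Invert f = (1 − cos θ)/2 to get cos θ = 1 − 2(0.28) = 0.440, hence θ₀ = arccos 0.440 = 63.9°.
The Moon is waxing (0°–180°), so θ = 63.9° directly.
At 360°/29.530 d per day, 63.9° corresponds to 5.24 days.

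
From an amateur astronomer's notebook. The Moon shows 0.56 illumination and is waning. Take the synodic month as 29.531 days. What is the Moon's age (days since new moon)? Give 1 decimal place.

Invert f = (1 − cos θ)/2 to get cos θ = 1 − 2(0.56) = -0.120, hence θ₀ = arccos -0.120 = 96.9°.
A waning Moon lies in 180°–360°, so θ = 360° − 96.9° = 263.1°.
That fraction of the synodic month is 263.1/360 × 29.531 d ≈ 21.58 d.

21.6 days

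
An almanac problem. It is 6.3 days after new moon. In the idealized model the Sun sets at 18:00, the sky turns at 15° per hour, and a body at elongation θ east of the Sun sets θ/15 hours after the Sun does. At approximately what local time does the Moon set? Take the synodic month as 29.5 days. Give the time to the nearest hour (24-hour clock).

23:00

The Moon has covered 6.3/29.5 of its cycle, so θ ≈ 360° × 6.3/29.5 = 76.9°.
At 15° of sky rotation per hour, 76.9° corresponds to a 5.13 h lag.
18:00 + 5.13 h ≈ 23:08 → 23:00 to the nearest hour.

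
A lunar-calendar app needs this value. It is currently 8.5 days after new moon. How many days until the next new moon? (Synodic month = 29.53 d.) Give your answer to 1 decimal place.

21.0 days

One full lunation from the last new moon is 29.53 d; remaining = 29.53 − 8.5 = 21.030 d.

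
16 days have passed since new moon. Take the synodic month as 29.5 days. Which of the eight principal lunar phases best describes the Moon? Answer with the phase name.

θ ≈ 360° × 16/29.5 = 195°, which falls in the full moon sector.

full moon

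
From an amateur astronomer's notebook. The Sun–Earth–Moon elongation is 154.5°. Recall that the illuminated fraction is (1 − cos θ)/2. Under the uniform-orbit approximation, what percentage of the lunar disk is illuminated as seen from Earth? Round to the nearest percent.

f = (1 − cos 154.5°)/2 = (1 − (-0.903))/2 ≈ 0.951, i.e. 95%.

95%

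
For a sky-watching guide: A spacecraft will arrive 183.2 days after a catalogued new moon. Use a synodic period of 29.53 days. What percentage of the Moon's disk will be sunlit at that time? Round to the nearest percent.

36%

183.2 d spans 6 complete synodic months (6 × 29.53 = 177.18 d) plus 6.02 d.
Elongation θ = 360° × 6.02/29.53 ≈ 73.4°.
With cos θ = 0.286, the lit fraction is (1 − 0.286)/2 ≈ 0.357, so 36%.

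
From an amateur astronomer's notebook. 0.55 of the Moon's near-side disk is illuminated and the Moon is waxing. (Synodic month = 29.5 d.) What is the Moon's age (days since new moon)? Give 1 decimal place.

From f = (1 − cos θ)/2: cos θ = 1 − 2×0.55 = -0.100; arccos → 95.7°.
Before full moon the principal value applies: θ = 95.7°.
At 360°/29.5 d per day, 95.7° corresponds to 7.85 days.

7.8 days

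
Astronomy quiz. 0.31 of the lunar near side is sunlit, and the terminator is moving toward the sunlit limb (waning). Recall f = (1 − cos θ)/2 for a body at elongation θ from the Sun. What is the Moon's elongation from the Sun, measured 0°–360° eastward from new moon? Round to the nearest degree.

292°

Invert f = (1 − cos θ)/2 to get cos θ = 1 − 2(0.31) = 0.380, hence θ₀ = arccos 0.380 = 67.7°.
A waning Moon lies in 180°–360°, so θ = 360° − 67.7° = 292.3°.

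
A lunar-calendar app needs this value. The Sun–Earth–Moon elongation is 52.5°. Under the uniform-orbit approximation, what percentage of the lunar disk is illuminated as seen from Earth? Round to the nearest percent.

Half-versine of 52.5°: (1 − 0.609)/2 = 0.196, i.e. 20%.

20%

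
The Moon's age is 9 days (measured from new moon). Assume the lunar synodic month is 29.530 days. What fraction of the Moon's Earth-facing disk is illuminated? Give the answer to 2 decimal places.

0.67

Phase angle: θ = 360°·(9 d)/(29.530 d) = 109.7°.
cos 109.7° = (-0.337), so f = (1 − (-0.337))/2 = 0.669.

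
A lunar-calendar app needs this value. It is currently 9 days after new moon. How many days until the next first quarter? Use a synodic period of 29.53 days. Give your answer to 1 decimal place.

27.9 days

First quarter is 0.25 of the way through the cycle: age 0.25 × 29.53 = 7.383 d.
This lunation's first quarter (7.383 d) has passed, so add one period: 36.913 − 9 = 27.913 days.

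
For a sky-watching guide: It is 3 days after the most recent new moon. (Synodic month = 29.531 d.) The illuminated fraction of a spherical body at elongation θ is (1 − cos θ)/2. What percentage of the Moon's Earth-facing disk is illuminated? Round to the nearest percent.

Elongation θ = 360° × 3/29.531 ≈ 36.6°.
cos 36.6° = 0.803, so f = (1 − 0.803)/2 = 0.098, so 10%.

10%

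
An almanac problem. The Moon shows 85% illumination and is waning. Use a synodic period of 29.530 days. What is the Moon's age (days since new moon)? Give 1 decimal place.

18.5 days

From f = (1 − cos θ)/2: cos θ = 1 − 2×0.85 = -0.700; arccos → 134.4°.
A waning Moon lies in 180°–360°, so θ = 360° − 134.4° = 225.6°.
At 360°/29.530 d per day, 225.6° corresponds to 18.50 days.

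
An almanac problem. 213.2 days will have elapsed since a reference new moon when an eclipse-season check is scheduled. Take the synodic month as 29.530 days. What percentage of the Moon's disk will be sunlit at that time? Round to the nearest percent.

213.2/29.530 = 7.220 lunations, so 7 complete cycles and 6.49 d into the next.
Phase angle: θ = 360°·(6.49 d)/(29.530 d) = 79.1°.
Illuminated fraction = (1 − cos 79.1°)/2 = (1 − 0.189)/2 ≈ 0.406, so 41%.

41%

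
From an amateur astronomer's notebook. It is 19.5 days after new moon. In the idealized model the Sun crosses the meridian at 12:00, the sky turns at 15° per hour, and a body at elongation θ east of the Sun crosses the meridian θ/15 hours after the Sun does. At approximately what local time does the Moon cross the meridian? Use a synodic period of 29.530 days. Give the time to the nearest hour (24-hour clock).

04:00

The Moon has covered 19.5/29.530 of its cycle, so θ ≈ 360° × 19.5/29.530 = 237.7°.
At 15° of sky rotation per hour, 237.7° corresponds to a 15.85 h lag.
12:00 + 15.85 h ≈ 03:51 → 04:00 to the nearest hour.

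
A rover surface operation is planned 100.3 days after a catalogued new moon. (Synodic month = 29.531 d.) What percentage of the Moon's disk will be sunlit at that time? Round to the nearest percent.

100.3/29.531 = 3.396 lunations, so 3 complete cycles and 11.71 d into the next.
Elongation θ = 360° × 11.71/29.531 ≈ 142.7°.
cos 142.7° = (-0.796), so f = (1 − (-0.796))/2 = 0.898, so 90%.

90%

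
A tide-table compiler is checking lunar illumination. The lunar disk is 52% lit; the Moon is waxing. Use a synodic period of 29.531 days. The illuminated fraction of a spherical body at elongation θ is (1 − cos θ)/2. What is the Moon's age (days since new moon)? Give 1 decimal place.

7.6 days

cos θ = 1 − 2f = -0.040, giving a principal value of 92.3°.
Waxing ⇒ before full, so θ = 92.3°.
At 360°/29.531 d per day, 92.3° corresponds to 7.57 days.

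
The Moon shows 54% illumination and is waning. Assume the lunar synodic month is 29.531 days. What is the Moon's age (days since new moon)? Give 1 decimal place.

21.8 days

cos θ = 1 − 2f = -0.080, giving a principal value of 94.6°.
Since the Moon is past full (waning), take the reflex angle: θ = 360° − 94.6° = 265.4°.
At 360°/29.531 d per day, 265.4° corresponds to 21.77 days.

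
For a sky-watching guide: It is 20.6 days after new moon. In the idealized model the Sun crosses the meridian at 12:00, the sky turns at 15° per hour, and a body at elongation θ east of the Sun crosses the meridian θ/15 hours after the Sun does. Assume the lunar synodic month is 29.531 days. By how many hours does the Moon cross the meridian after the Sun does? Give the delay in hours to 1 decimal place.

16.7 h

The Moon has covered 20.6/29.531 of its cycle, so θ ≈ 360° × 20.6/29.531 = 251.1°.
At 15° of sky rotation per hour, 251.1° corresponds to a 16.74 h lag.
So the Moon crosses the meridian 16.74 h after the Sun.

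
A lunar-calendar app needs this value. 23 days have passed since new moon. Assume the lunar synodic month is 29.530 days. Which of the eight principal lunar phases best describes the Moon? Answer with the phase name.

last quarter

At 23/29.530 of the cycle, θ ≈ 280° — the last quarter range.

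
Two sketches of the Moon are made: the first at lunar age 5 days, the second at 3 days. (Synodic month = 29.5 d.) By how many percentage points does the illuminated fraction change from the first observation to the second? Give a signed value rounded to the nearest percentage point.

First observation: θ = 360°·5/29.5 = 61.0°, so f = 0.258.
Second observation: θ = 36.6°, f = 0.099.
Δf = 0.099 − 0.258 = -0.159, i.e. -16 pp.

-16 pp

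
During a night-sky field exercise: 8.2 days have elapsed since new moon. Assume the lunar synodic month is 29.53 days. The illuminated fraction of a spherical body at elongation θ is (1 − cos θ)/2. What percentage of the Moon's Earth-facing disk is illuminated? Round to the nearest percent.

Phase angle: θ = 360°·(8.2 d)/(29.53 d) = 100.0°.
With cos θ = (-0.173), the lit fraction is (1 − (-0.173))/2 ≈ 0.587, so 59%.

59%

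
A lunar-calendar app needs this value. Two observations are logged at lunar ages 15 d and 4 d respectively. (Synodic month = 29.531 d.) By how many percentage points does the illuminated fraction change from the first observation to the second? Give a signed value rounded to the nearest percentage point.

-83 pp

θ₁ = 360° × 15/29.531 = 182.9°, f₁ = (1 − cos θ₁)/2 = 0.999.
θ₂ = 360° × 4/29.531 = 48.8°, f₂ = (1 − cos θ₂)/2 = 0.170.
Change = f₂ − f₁ = -0.829 → -83 percentage points.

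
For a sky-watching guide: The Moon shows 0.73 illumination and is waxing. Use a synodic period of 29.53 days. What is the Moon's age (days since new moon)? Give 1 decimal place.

9.6 days

From f = (1 − cos θ)/2: cos θ = 1 − 2×0.73 = -0.460; arccos → 117.4°.
Waxing ⇒ before full, so θ = 117.4°.
Age = 29.53 × 117.4°/360° ≈ 9.63 days.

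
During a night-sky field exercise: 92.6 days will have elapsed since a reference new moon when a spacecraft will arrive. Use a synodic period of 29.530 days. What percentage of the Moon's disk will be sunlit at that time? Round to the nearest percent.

17%

Reduce mod P: 92.6 − 3×29.530 = 4.01 d into the current lunation.
The Moon has covered 4.01/29.530 of its cycle, so θ ≈ 360° × 4.01/29.530 = 48.9°.
With cos θ = 0.658, the lit fraction is (1 − 0.658)/2 ≈ 0.171, so 17%.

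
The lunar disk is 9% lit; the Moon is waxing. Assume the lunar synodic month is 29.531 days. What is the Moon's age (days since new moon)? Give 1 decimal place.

2.9 days

cos θ = 1 − 2f = 0.820, giving a principal value of 34.9°.
The Moon is waxing (0°–180°), so θ = 34.9° directly.
At 360°/29.531 d per day, 34.9° corresponds to 2.86 days.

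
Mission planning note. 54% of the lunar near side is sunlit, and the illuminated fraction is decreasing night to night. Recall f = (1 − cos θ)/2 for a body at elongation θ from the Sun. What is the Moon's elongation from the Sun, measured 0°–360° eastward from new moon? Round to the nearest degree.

265°

Invert f = (1 − cos θ)/2 to get cos θ = 1 − 2(0.54) = -0.080, hence θ₀ = arccos -0.080 = 94.6°.
Waning ⇒ past full, so θ = 360° − 94.6° = 265.4°.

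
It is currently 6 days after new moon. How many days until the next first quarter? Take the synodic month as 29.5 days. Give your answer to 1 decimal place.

1.4 days

First quarter occurs at elongation 90°, i.e. at age 29.5 × 90/360 = 7.375 d.
That is 7.375 − 6 = 1.375 days ahead.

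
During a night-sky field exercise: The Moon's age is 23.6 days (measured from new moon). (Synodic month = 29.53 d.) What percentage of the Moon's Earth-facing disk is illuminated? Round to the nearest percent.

Phase angle: θ = 360°·(23.6 d)/(29.53 d) = 287.7°.
Illuminated fraction = (1 − cos 287.7°)/2 = (1 − 0.304)/2 ≈ 0.348, so 35%.

35%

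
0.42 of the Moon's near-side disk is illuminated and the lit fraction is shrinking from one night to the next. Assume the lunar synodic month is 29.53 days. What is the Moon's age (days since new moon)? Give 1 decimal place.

22.9 days

Invert f = (1 − cos θ)/2 to get cos θ = 1 − 2(0.42) = 0.160, hence θ₀ = arccos 0.160 = 80.8°.
Since the Moon is past full (waning), take the reflex angle: θ = 360° − 80.8° = 279.2°.
Age = 29.53 × 279.2°/360° ≈ 22.90 days.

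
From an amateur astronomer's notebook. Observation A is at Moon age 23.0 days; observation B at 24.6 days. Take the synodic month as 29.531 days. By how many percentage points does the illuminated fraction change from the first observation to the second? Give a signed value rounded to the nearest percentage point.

-16 percentage points

θ₁ = 360° × 23.0/29.531 = 280.4°, f₁ = (1 − cos θ₁)/2 = 0.410.
θ₂ = 360° × 24.6/29.531 = 299.9°, f₂ = (1 − cos θ₂)/2 = 0.251.
Change = f₂ − f₁ = -0.159 → -16 percentage points.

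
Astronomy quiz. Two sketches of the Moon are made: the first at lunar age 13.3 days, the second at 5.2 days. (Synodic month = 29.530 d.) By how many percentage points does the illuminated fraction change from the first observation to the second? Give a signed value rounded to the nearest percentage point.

First observation: θ = 360°·13.3/29.530 = 162.1°, so f = 0.976.
Second observation: θ = 63.4°, f = 0.276.
Δf = 0.276 − 0.976 = -0.700, i.e. -70 pp.

-70 pp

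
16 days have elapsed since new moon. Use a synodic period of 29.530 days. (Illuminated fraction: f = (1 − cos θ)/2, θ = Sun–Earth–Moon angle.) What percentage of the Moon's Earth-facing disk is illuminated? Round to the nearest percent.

98%

Phase angle: θ = 360°·(16 d)/(29.530 d) = 195.1°.
Illuminated fraction = (1 − cos 195.1°)/2 = (1 − (-0.966))/2 ≈ 0.983, so 98%.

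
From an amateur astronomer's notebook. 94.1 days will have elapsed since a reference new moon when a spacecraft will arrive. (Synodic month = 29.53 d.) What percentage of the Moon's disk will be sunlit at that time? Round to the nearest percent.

31%

94.1/29.53 = 3.187 lunations, so 3 complete cycles and 5.51 d into the next.
Phase angle: θ = 360°·(5.51 d)/(29.53 d) = 67.2°.
Illuminated fraction = (1 − cos 67.2°)/2 = (1 − 0.388)/2 ≈ 0.306, so 31%.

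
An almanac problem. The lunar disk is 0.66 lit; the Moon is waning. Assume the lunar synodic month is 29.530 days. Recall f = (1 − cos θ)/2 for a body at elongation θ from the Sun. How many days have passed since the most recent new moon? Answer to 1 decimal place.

20.6 days

Invert f = (1 − cos θ)/2 to get cos θ = 1 − 2(0.66) = -0.320, hence θ₀ = arccos -0.320 = 108.7°.
Waning ⇒ past full, so θ = 360° − 108.7° = 251.3°.
At 360°/29.530 d per day, 251.3° corresponds to 20.62 days.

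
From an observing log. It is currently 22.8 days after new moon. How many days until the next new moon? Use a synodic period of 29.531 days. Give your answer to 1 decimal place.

6.7 days

The next new moon completes the synodic month: 29.531 − 22.8 = 6.731 days.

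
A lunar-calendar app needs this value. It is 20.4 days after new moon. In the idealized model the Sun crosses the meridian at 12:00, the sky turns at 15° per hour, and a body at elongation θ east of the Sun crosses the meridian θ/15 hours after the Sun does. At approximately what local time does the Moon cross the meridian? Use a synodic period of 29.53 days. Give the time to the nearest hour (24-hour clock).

Elongation θ = 360° × 20.4/29.53 ≈ 248.7°.
At 15° of sky rotation per hour, 248.7° corresponds to a 16.58 h lag.
12:00 + 16.58 h ≈ 04:35 → 05:00 to the nearest hour.

05:00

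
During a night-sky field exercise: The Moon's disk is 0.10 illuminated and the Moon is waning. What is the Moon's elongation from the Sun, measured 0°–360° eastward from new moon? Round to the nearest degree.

Invert f = (1 − cos θ)/2 to get cos θ = 1 − 2(0.10) = 0.800, hence θ₀ = arccos 0.800 = 36.9°.
Since the Moon is past full (waning), take the reflex angle: θ = 360° − 36.9° = 323.1°.

323°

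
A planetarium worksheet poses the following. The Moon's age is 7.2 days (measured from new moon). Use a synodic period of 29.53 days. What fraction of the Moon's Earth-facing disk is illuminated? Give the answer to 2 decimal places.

0.48

Phase angle: θ = 360°·(7.2 d)/(29.53 d) = 87.8°.
With cos θ = 0.039, the lit fraction is (1 − 0.039)/2 ≈ 0.481.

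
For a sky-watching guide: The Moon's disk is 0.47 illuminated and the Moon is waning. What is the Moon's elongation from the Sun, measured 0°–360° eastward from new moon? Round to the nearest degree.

Invert f = (1 − cos θ)/2 to get cos θ = 1 − 2(0.47) = 0.060, hence θ₀ = arccos 0.060 = 86.6°.
Waning ⇒ past full, so θ = 360° − 86.6° = 273.4°.

273°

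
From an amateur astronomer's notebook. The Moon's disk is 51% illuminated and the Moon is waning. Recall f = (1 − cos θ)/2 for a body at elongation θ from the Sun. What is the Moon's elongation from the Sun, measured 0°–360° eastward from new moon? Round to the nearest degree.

269°

From f = (1 − cos θ)/2: cos θ = 1 − 2×0.51 = -0.020; arccos → 91.1°.
Since the Moon is past full (waning), take the reflex angle: θ = 360° − 91.1° = 268.9°.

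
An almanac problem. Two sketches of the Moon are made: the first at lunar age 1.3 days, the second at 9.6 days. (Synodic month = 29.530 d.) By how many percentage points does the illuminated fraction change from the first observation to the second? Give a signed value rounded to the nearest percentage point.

+71 percentage points

θ₁ = 360° × 1.3/29.530 = 15.8°, f₁ = (1 − cos θ₁)/2 = 0.019.
θ₂ = 360° × 9.6/29.530 = 117.0°, f₂ = (1 − cos θ₂)/2 = 0.727.
Change = f₂ − f₁ = +0.708 → +71 percentage points.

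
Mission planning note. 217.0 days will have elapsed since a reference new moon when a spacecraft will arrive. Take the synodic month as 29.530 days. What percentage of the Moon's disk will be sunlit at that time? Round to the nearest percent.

79%

217.0 d spans 7 complete synodic months (7 × 29.530 = 206.71 d) plus 10.29 d.
Elongation θ = 360° × 10.29/29.530 ≈ 125.4°.
With cos θ = (-0.580), the lit fraction is (1 − (-0.580))/2 ≈ 0.790, so 79%.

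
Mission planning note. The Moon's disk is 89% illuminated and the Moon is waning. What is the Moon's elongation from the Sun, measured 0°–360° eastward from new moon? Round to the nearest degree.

cos θ = 1 − 2f = -0.780, giving a principal value of 141.3°.
Since the Moon is past full (waning), take the reflex angle: θ = 360° − 141.3° = 218.7°.

219°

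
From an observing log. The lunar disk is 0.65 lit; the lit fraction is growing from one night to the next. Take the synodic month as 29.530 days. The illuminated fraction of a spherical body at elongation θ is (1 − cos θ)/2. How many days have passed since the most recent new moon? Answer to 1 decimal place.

cos θ = 1 − 2f = -0.300, giving a principal value of 107.5°.
Before full moon the principal value applies: θ = 107.5°.
At 360°/29.530 d per day, 107.5° corresponds to 8.81 days.

8.8 days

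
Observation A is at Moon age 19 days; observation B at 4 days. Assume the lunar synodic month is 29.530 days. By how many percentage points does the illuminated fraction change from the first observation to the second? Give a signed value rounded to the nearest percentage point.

-64 pp

θ₁ = 360° × 19/29.530 = 231.6°, f₁ = (1 − cos θ₁)/2 = 0.810.
θ₂ = 360° × 4/29.530 = 48.8°, f₂ = (1 − cos θ₂)/2 = 0.170.
Change = f₂ − f₁ = -0.640 → -64 percentage points.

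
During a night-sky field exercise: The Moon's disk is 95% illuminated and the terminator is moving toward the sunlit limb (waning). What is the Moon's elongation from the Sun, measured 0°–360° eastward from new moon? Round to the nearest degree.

206°

cos θ = 1 − 2f = -0.900, giving a principal value of 154.2°.
Since the Moon is past full (waning), take the reflex angle: θ = 360° − 154.2° = 205.8°.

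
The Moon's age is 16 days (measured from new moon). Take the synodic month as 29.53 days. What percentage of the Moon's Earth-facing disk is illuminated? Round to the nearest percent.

Phase angle: θ = 360°·(16 d)/(29.53 d) = 195.1°.
With cos θ = (-0.966), the lit fraction is (1 − (-0.966))/2 ≈ 0.983, so 98%.

98%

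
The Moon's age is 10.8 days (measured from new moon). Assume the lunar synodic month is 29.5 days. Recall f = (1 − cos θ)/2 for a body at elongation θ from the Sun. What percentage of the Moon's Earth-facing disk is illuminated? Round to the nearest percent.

Elongation θ = 360° × 10.8/29.5 ≈ 131.8°.
cos 131.8° = (-0.666), so f = (1 − (-0.666))/2 = 0.833, so 83%.

83%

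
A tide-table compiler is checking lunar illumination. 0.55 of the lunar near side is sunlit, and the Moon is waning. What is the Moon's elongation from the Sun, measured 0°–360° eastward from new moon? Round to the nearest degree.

264°

Invert f = (1 − cos θ)/2 to get cos θ = 1 − 2(0.55) = -0.100, hence θ₀ = arccos -0.100 = 95.7°.
Since the Moon is past full (waning), take the reflex angle: θ = 360° − 95.7° = 264.3°.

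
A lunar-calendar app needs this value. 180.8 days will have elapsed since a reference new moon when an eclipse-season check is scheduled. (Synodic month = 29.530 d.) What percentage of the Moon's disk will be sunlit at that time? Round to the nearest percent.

180.8 d spans 6 complete synodic months (6 × 29.530 = 177.18 d) plus 3.62 d.
Phase angle: θ = 360°·(3.62 d)/(29.530 d) = 44.1°.
With cos θ = 0.718, the lit fraction is (1 − 0.718)/2 ≈ 0.141, so 14%.

14%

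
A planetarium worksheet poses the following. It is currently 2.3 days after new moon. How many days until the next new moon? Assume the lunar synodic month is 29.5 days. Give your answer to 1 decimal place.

The next new moon completes the synodic month: 29.5 − 2.3 = 27.200 days.

27.2 days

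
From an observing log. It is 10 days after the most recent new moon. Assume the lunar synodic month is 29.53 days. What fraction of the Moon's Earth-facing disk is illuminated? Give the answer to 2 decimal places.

0.76

Phase angle: θ = 360°·(10 d)/(29.53 d) = 121.9°.
With cos θ = (-0.529), the lit fraction is (1 − (-0.529))/2 ≈ 0.764.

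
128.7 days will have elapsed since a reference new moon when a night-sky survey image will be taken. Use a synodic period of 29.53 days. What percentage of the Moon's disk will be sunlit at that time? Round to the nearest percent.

81%

128.7/29.53 = 4.358 lunations, so 4 complete cycles and 10.58 d into the next.
Elongation θ = 360° × 10.58/29.53 ≈ 129.0°.
With cos θ = (-0.629), the lit fraction is (1 − (-0.629))/2 ≈ 0.815, so 81%.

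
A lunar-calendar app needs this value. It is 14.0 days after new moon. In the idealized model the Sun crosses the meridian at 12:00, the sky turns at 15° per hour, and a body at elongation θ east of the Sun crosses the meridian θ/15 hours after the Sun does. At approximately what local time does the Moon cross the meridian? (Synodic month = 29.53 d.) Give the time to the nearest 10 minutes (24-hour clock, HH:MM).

The Moon has covered 14.0/29.53 of its cycle, so θ ≈ 360° × 14.0/29.53 = 170.7°.
The Moon trails the Sun by θ/15 = 170.7/15 ≈ 11.38 hours.
12:00 + 11.378 h ≈ 23:23 → 23:20 to the nearest ten minutes.

23:20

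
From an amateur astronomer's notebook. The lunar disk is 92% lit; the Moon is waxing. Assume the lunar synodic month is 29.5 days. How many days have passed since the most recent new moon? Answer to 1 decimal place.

From f = (1 − cos θ)/2: cos θ = 1 − 2×0.92 = -0.840; arccos → 147.1°.
Before full moon the principal value applies: θ = 147.1°.
That fraction of the synodic month is 147.1/360 × 29.5 d ≈ 12.06 d.

12.1 days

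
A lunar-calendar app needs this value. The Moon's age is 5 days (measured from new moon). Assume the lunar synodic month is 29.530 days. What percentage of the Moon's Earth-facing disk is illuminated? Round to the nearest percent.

26%

Elongation θ = 360° × 5/29.530 ≈ 61.0°.
Illuminated fraction = (1 − cos 61.0°)/2 = (1 − 0.485)/2 ≈ 0.257, so 26%.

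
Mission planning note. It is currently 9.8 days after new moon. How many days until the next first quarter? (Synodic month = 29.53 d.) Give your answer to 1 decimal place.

27.1 days

First quarter occurs at elongation 90°, i.e. at age 29.53 × 90/360 = 7.383 d.
Already past this cycle's first quarter; the next is at 7.383 + 29.53 = 36.913 d, so 36.913 − 9.8 = 27.113 days.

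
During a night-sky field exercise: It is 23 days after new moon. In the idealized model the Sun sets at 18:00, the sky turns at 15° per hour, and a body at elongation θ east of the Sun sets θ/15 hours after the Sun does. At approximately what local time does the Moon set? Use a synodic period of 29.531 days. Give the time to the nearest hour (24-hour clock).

13:00

The Moon has covered 23/29.531 of its cycle, so θ ≈ 360° × 23/29.531 = 280.4°.
Delay after the Sun = 280.4° / (15°/h) ≈ 18.69 h.
18:00 + 18.69 h ≈ 12:42 → 13:00 to the nearest hour.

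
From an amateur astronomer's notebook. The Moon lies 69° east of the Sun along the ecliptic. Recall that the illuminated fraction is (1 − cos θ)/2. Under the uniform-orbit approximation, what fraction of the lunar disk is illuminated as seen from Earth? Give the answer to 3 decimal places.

0.321

Half-versine of 69°: (1 − 0.358)/2 = 0.321.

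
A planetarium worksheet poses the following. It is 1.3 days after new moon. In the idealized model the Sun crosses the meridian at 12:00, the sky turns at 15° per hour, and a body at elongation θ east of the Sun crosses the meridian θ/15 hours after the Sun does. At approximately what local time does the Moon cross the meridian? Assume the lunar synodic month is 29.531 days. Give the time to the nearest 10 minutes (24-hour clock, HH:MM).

13:00

Elongation θ = 360° × 1.3/29.531 ≈ 15.8°.
Delay after the Sun = 15.8° / (15°/h) ≈ 1.06 h.
12:00 + 1.057 h ≈ 13:03 → 13:00 to the nearest ten minutes.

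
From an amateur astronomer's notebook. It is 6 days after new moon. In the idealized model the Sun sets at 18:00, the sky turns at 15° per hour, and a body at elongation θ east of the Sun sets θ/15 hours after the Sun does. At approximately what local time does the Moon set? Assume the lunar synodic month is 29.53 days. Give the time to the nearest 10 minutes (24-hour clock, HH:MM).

Elongation θ = 360° × 6/29.53 ≈ 73.1°.
At 15° of sky rotation per hour, 73.1° corresponds to a 4.88 h lag.
18:00 + 4.876 h ≈ 22:53 → 22:50 to the nearest ten minutes.

22:50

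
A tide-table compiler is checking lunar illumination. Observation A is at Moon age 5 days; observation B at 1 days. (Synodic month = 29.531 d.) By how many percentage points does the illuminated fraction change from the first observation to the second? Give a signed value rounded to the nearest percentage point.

-25 pp

First observation: θ = 360°·5/29.531 = 61.0°, so f = 0.257.
Second observation: θ = 12.2°, f = 0.011.
Δf = 0.011 − 0.257 = -0.246, i.e. -25 pp.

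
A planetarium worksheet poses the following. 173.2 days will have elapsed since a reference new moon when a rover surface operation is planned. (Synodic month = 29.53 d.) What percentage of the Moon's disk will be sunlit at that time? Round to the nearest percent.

17%

173.2 d spans 5 complete synodic months (5 × 29.53 = 147.65 d) plus 25.55 d.
Elongation θ = 360° × 25.55/29.53 ≈ 311.5°.
cos 311.5° = 0.662, so f = (1 − 0.662)/2 = 0.169, so 17%.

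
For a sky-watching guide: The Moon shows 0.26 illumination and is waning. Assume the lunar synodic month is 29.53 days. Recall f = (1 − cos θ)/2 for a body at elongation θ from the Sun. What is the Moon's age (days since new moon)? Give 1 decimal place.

24.5 days

From f = (1 − cos θ)/2: cos θ = 1 − 2×0.26 = 0.480; arccos → 61.3°.
A waning Moon lies in 180°–360°, so θ = 360° − 61.3° = 298.7°.
At 360°/29.53 d per day, 298.7° corresponds to 24.50 days.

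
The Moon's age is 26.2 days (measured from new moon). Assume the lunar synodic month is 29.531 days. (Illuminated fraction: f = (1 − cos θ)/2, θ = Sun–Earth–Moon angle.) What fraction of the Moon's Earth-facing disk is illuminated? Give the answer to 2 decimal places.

0.12

The Moon has covered 26.2/29.531 of its cycle, so θ ≈ 360° × 26.2/29.531 = 319.4°.
cos 319.4° = 0.759, so f = (1 − 0.759)/2 = 0.120.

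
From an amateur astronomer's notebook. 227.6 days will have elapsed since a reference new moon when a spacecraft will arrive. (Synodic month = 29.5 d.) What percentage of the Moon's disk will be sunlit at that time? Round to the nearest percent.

Reduce mod P: 227.6 − 7×29.5 = 21.10 d into the current lunation.
Elongation θ = 360° × 21.10/29.5 ≈ 257.5°.
cos 257.5° = (-0.217), so f = (1 − (-0.217))/2 = 0.608, so 61%.

61%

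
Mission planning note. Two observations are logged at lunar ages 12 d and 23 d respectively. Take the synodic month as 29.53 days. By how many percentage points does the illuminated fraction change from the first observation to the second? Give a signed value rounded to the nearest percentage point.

First observation: θ = 360°·12/29.53 = 146.3°, so f = 0.916.
Second observation: θ = 280.4°, f = 0.410.
Δf = 0.410 − 0.916 = -0.506, i.e. -51 pp.

-51 percentage points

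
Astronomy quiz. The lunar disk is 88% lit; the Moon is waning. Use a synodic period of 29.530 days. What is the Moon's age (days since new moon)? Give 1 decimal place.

cos θ = 1 − 2f = -0.760, giving a principal value of 139.5°.
Waning ⇒ past full, so θ = 360° − 139.5° = 220.5°.
At 360°/29.530 d per day, 220.5° corresponds to 18.09 days.

18.1 days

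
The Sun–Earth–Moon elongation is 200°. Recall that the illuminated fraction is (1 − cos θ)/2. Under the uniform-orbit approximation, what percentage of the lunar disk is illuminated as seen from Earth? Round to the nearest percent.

97%

Half-versine of 200°: (1 − (-0.940))/2 = 0.970, i.e. 97%.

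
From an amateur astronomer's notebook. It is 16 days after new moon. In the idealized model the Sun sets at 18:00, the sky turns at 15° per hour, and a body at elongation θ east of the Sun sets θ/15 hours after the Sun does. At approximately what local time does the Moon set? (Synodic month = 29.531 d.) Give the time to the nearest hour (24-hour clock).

Elongation θ = 360° × 16/29.531 ≈ 195.0°.
At 15° of sky rotation per hour, 195.0° corresponds to a 13.00 h lag.
18:00 + 13.00 h ≈ 07:00 → 07:00 to the nearest hour.

07:00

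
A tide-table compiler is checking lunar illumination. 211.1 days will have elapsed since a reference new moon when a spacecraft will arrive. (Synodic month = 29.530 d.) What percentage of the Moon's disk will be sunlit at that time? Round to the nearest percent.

Reduce mod P: 211.1 − 7×29.530 = 4.39 d into the current lunation.
Elongation θ = 360° × 4.39/29.530 ≈ 53.5°.
Illuminated fraction = (1 − cos 53.5°)/2 = (1 − 0.595)/2 ≈ 0.203, so 20%.

20%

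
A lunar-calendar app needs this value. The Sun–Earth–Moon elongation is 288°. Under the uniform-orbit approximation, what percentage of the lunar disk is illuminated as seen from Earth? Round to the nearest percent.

35%

f = (1 − cos 288°)/2 = (1 − 0.309)/2 ≈ 0.345, i.e. 35%.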